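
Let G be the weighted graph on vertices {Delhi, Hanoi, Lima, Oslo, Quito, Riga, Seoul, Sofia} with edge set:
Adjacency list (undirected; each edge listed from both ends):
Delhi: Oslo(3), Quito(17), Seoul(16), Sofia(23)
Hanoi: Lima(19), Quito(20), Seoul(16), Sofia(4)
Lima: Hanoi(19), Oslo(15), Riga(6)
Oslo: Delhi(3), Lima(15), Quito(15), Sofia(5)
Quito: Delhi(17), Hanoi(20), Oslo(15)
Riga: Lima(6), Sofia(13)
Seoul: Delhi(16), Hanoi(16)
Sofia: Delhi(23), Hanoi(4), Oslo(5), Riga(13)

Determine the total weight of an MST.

Grow the tree from Quito using Prim:
Step 1: frontier [Oslo—Quito 15, Delhi—Quito 17, Hanoi—Quito 20] → take Oslo—Quito (15); add Oslo.
Step 2: frontier [Delhi—Oslo 3, Oslo—Sofia 5, Lima—Oslo 15, Delhi—Quito 17, Hanoi—Quito 20] → take Delhi—Oslo (3); add Delhi.
Step 3: frontier [Delhi—Seoul 16, Delhi—Sofia 23, Oslo—Sofia 5, Lima—Oslo 15, Hanoi—Quito 20] → take Oslo—Sofia (5); add Sofia.
Step 4: frontier [Delhi—Seoul 16, Lima—Oslo 15, Hanoi—Quito 20, Hanoi—Sofia 4, Riga—Sofia 13] → take Hanoi—Sofia (4); add Hanoi.
Step 5: frontier [Delhi—Seoul 16, Hanoi—Seoul 16, Hanoi—Lima 19, Lima—Oslo 15, Riga—Sofia 13] → take Riga—Sofia (13); add Riga.
Step 6: frontier [Delhi—Seoul 16, Hanoi—Seoul 16, Hanoi—Lima 19, Lima—Oslo 15, Lima—Riga 6] → take Lima—Riga (6); add Lima.
Step 7: frontier [Delhi—Seoul 16, Hanoi—Seoul 16] → take Delhi—Seoul (16); add Seoul.
MST edges: Oslo—Quito, Delhi—Oslo, Oslo—Sofia, Hanoi—Sofia, Riga—Sofia, Lima—Riga, Delhi—Seoul; total weight 15+3+5+4+13+6+16 = 62.

62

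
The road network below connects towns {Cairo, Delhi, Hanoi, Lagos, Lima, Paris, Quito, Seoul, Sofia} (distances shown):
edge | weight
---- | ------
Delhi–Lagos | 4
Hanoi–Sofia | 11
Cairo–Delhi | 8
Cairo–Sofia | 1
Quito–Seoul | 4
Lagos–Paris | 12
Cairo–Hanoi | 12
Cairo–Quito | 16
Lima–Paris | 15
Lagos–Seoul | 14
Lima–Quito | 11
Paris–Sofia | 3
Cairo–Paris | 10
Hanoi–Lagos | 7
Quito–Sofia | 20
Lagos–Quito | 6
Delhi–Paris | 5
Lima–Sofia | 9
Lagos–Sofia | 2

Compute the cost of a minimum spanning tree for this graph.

36

Grow the tree from Cairo using Prim:
Step 1: cheapest edge leaving the tree is Cairo–Sofia (1); add Sofia.
Step 2: cheapest edge leaving the tree is Lagos–Sofia (2); add Lagos.
Step 3: cheapest edge leaving the tree is Paris–Sofia (3); add Paris.
Step 4: cheapest edge leaving the tree is Delhi–Lagos (4); add Delhi.
Step 5: cheapest edge leaving the tree is Lagos–Quito (6); add Quito.
Step 6: cheapest edge leaving the tree is Quito–Seoul (4); add Seoul.
Step 7: cheapest edge leaving the tree is Hanoi–Lagos (7); add Hanoi.
Step 8: cheapest edge leaving the tree is Lima–Sofia (9); add Lima.
MST edges: Cairo–Sofia, Lagos–Sofia, Paris–Sofia, Delhi–Lagos, Lagos–Quito, Quito–Seoul, Hanoi–Lagos, Lima–Sofia; total weight 1+2+3+4+6+4+7+9 = 36.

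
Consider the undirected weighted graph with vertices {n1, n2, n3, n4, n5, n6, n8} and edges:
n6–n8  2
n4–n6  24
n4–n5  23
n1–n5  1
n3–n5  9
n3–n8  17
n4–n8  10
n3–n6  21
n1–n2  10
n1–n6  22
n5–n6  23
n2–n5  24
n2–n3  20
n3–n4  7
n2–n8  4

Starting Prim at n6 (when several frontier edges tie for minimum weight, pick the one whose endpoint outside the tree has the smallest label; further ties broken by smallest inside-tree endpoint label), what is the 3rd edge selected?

Prim, starting at n6.
Step 1: cheapest edge leaving the tree is n6–n8 (2); add n8.
Step 2: cheapest edge leaving the tree is n2–n8 (4); add n2.
Step 3: cheapest edge leaving the tree is n1–n2 (10); add n1.
Step 4: cheapest edge leaving the tree is n1–n5 (1); add n5.
Step 5: cheapest edge leaving the tree is n3–n5 (9); add n3.
Step 6: cheapest edge leaving the tree is n3–n4 (7); add n4.
The 3rd edge added is n1–n2.

n1-n2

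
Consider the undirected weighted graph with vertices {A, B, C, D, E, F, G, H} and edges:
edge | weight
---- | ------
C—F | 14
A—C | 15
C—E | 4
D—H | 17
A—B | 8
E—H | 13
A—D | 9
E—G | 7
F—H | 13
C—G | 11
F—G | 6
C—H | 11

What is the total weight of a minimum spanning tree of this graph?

60

Sort edges by weight, then run Kruskal:
C—E (4): add — endpoints in different components.
F—G (6): add — endpoints in different components.
E—G (7): add — endpoints in different components.
A—B (8): add — endpoints in different components.
A—D (9): add — endpoints in different components.
C—G (11): skip — C and G already connected.
C—H (11): add — endpoints in different components.
E—H (13): skip — E and H already connected.
F—H (13): skip — F and H already connected.
C—F (14): skip — C and F already connected.
A—C (15): add — endpoints in different components.
MST edges: C—E, F—G, E—G, A—B, A—D, C—H, A—C; total weight 4+6+7+8+9+11+15 = 60.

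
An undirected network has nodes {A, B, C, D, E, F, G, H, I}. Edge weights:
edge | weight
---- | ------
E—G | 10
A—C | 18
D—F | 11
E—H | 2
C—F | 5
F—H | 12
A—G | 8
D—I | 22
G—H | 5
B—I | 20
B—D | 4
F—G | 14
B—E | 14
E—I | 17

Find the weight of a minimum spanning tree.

64

Kruskal's algorithm — process edges by increasing weight (ties by edge label):
E—H (2): add — endpoints in different components.
B—D (4): add — endpoints in different components.
C—F (5): add — endpoints in different components.
G—H (5): add — endpoints in different components.
A—G (8): add — endpoints in different components.
E—G (10): skip — E and G already connected.
D—F (11): add — endpoints in different components.
F—H (12): add — endpoints in different components.
B—E (14): skip — B and E already connected.
F—G (14): skip — F and G already connected.
E—I (17): add — endpoints in different components.
MST edges: E—H, B—D, C—F, G—H, A—G, D—F, F—H, E—I; total weight 2+4+5+5+8+11+12+17 = 64.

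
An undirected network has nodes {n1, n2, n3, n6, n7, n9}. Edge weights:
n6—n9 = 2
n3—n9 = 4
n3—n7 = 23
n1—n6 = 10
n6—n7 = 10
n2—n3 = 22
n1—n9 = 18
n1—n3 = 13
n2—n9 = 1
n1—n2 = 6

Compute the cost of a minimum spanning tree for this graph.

Grow the tree from n6 using Prim:
Step 1: frontier [n6—n9 2, n1—n6 10, n6—n7 10] → take n6—n9 (2); add n9.
Step 2: frontier [n1—n6 10, n6—n7 10, n2—n9 1, n3—n9 4, n1—n9 18] → take n2—n9 (1); add n2.
Step 3: frontier [n1—n2 6, n2—n3 22, n1—n6 10, n6—n7 10, n3—n9 4, n1—n9 18] → take n3—n9 (4); add n3.
Step 4: frontier [n1—n2 6, n1—n3 13, n3—n7 23, n1—n6 10, n6—n7 10, n1—n9 18] → take n1—n2 (6); add n1.
Step 5: frontier [n3—n7 23, n6—n7 10] → take n6—n7 (10); add n7.
MST edges: n6—n9, n2—n9, n3—n9, n1—n2, n6—n7; total weight 2+1+4+6+10 = 23.

23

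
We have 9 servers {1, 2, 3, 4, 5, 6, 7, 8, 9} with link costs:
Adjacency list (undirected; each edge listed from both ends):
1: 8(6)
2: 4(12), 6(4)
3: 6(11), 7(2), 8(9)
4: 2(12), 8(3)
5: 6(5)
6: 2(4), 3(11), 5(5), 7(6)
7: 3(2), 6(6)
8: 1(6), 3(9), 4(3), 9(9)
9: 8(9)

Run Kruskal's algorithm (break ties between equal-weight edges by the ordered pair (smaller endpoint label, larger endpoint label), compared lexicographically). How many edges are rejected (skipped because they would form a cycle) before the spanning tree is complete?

0

Sort edges by weight, then run Kruskal:
3-7 (2): add — endpoints in different components.
4-8 (3): add — endpoints in different components.
2-6 (4): add — endpoints in different components.
5-6 (5): add — endpoints in different components.
1-8 (6): add — endpoints in different components.
6-7 (6): add — endpoints in different components.
3-8 (9): add — endpoints in different components.
8-9 (9): add — endpoints in different components.
Edges rejected before the tree was complete: 0.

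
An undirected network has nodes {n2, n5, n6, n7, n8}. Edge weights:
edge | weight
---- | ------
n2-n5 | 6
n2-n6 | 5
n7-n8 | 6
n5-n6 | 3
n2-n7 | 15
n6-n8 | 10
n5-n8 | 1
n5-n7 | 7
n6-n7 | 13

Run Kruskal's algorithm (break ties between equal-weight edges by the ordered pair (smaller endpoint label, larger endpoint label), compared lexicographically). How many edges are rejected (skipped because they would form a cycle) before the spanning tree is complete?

Kruskal's algorithm — process edges by increasing weight (ties by edge label):
n5-n8 (1): add — endpoints in different components.
n5-n6 (3): add — endpoints in different components.
n2-n6 (5): add — endpoints in different components.
n2-n5 (6): skip — n2 and n5 already connected.
n7-n8 (6): add — endpoints in different components.
Edges rejected before the tree was complete: 1.

1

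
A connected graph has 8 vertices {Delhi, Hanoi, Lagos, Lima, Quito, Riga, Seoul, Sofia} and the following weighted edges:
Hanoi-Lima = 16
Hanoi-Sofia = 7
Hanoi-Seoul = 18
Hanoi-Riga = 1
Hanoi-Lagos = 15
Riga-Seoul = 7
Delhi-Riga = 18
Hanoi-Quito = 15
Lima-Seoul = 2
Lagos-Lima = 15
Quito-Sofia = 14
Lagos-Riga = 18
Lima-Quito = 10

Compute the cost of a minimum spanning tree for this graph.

Sort edges by weight, then run Kruskal:
Hanoi-Riga (1): add — endpoints in different components.
Lima-Seoul (2): add — endpoints in different components.
Hanoi-Sofia (7): add — endpoints in different components.
Riga-Seoul (7): add — endpoints in different components.
Lima-Quito (10): add — endpoints in different components.
Quito-Sofia (14): skip — Sofia and Quito already connected.
Hanoi-Lagos (15): add — endpoints in different components.
Hanoi-Quito (15): skip — Hanoi and Quito already connected.
Lagos-Lima (15): skip — Lagos and Lima already connected.
Hanoi-Lima (16): skip — Hanoi and Lima already connected.
Delhi-Riga (18): add — endpoints in different components.
MST edges: Hanoi-Riga, Lima-Seoul, Hanoi-Sofia, Riga-Seoul, Lima-Quito, Hanoi-Lagos, Delhi-Riga; total weight 1+2+7+7+10+15+18 = 60.

60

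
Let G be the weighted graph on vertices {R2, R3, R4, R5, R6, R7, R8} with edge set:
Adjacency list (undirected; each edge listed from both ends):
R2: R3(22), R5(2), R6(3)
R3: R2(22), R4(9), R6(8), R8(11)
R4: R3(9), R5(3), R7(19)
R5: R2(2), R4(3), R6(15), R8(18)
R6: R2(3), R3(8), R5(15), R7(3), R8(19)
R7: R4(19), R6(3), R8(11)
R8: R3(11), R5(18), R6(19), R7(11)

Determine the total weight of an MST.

Sort edges by weight, then run Kruskal:
R2-R5 (2): add. Components now {R2,R5} {R8} {R6} {R7} {R3} {R4}
R2-R6 (3): add. Components now {R2,R5,R6} {R8} {R7} {R3} {R4}
R4-R5 (3): add. Components now {R2,R4,R5,R6} {R8} {R7} {R3}
R6-R7 (3): add. Components now {R2,R4,R5,R6,R7} {R8} {R3}
R3-R6 (8): add. Components now {R2,R3,R4,R5,R6,R7} {R8}
R3-R4 (9): skip — R3 and R4 already connected.
R3-R8 (11): add. Components now {R2,R3,R4,R5,R6,R7,R8}
MST edges: R2-R5, R2-R6, R4-R5, R6-R7, R3-R6, R3-R8; total weight 2+3+3+3+8+11 = 30.

30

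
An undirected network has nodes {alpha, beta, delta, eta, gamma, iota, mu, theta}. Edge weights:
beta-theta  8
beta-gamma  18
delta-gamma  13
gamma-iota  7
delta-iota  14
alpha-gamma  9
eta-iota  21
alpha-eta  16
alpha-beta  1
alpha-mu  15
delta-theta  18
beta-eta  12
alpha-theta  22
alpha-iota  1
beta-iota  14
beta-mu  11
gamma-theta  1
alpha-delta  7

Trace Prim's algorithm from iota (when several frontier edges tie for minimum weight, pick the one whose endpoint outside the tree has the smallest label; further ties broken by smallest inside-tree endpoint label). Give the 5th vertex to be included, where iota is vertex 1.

gamma

Grow the tree from iota using Prim:
Step 1: cheapest edge leaving the tree is alpha-iota (1); add alpha.
Step 2: cheapest edge leaving the tree is alpha-beta (1); add beta.
Step 3: cheapest edge leaving the tree is alpha-delta (7); add delta.
Step 4: cheapest edge leaving the tree is gamma-iota (7); add gamma.
Step 5: cheapest edge leaving the tree is gamma-theta (1); add theta.
Step 6: cheapest edge leaving the tree is beta-mu (11); add mu.
Step 7: cheapest edge leaving the tree is beta-eta (12); add eta.
Vertex order: iota, alpha, beta, delta, gamma, theta, mu, eta. The 5th vertex is gamma.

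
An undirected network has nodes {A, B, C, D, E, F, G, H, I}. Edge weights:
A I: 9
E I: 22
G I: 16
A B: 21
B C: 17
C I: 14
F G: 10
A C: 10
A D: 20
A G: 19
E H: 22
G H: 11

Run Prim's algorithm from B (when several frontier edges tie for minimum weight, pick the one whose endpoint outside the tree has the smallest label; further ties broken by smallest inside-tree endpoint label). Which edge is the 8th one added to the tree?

Grow the tree from B using Prim:
Step 1: frontier [B C 17, A B 21] → take B C (17); add C.
Step 2: frontier [A B 21, A C 10, C I 14] → take A C (10); add A.
Step 3: frontier [A I 9, A G 19, A D 20, C I 14] → take A I (9); add I.
Step 4: frontier [A G 19, A D 20, G I 16, E I 22] → take G I (16); add G.
Step 5: frontier [A D 20, F G 10, G H 11, E I 22] → take F G (10); add F.
Step 6: frontier [A D 20, G H 11, E I 22] → take G H (11); add H.
Step 7: frontier [A D 20, E H 22, E I 22] → take A D (20); add D.
Step 8: frontier [E H 22, E I 22] → take E H (22); add E.
The 8th edge added is E H.

E-H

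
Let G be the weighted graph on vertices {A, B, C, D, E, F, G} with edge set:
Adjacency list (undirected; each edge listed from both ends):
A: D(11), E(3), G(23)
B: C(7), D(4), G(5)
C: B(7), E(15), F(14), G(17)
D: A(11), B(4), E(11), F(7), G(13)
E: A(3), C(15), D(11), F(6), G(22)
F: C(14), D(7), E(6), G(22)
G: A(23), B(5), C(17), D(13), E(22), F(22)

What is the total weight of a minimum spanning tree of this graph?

32

Kruskal: consider edges lightest-first.
A E (3): add — endpoints in different components.
B D (4): add — endpoints in different components.
B G (5): add — endpoints in different components.
E F (6): add — endpoints in different components.
B C (7): add — endpoints in different components.
D F (7): add — endpoints in different components.
MST edges: A E, B D, B G, E F, B C, D F; total weight 3+4+5+6+7+7 = 32.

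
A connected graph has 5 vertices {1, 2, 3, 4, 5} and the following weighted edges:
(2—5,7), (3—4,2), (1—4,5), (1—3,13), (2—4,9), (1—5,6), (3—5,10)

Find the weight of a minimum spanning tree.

20

Grow the tree from 2 using Prim:
Step 1: cheapest edge leaving the tree is 2—5 (7); add 5.
Step 2: cheapest edge leaving the tree is 1—5 (6); add 1.
Step 3: cheapest edge leaving the tree is 1—4 (5); add 4.
Step 4: cheapest edge leaving the tree is 3—4 (2); add 3.
MST edges: 2—5, 1—5, 1—4, 3—4; total weight 7+6+5+2 = 20.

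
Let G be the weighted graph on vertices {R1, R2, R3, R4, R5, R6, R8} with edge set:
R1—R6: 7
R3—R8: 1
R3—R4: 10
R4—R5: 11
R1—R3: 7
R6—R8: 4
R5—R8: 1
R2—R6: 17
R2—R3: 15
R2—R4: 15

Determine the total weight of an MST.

38

Kruskal: consider edges lightest-first.
R3—R8 (1): add. Components now {R4} {R2} {R6} {R3,R8} {R5} {R1}
R5—R8 (1): add. Components now {R4} {R2} {R6} {R3,R5,R8} {R1}
R6—R8 (4): add. Components now {R4} {R2} {R3,R5,R6,R8} {R1}
R1—R3 (7): add. Components now {R4} {R2} {R1,R3,R5,R6,R8}
R1—R6 (7): skip — R6 and R1 already connected.
R3—R4 (10): add. Components now {R1,R3,R4,R5,R6,R8} {R2}
R4—R5 (11): skip — R4 and R5 already connected.
R2—R3 (15): add. Components now {R1,R2,R3,R4,R5,R6,R8}
MST edges: R3—R8, R5—R8, R6—R8, R1—R3, R3—R4, R2—R3; total weight 1+1+4+7+10+15 = 38.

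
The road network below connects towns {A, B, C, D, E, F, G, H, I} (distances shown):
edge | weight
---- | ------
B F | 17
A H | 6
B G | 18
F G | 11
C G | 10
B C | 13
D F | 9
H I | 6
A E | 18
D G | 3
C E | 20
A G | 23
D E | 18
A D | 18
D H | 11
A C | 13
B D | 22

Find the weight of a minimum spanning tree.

76

Grow the tree from C using Prim:
Step 1: cheapest edge leaving the tree is C G (10); add G.
Step 2: cheapest edge leaving the tree is D G (3); add D.
Step 3: cheapest edge leaving the tree is D F (9); add F.
Step 4: cheapest edge leaving the tree is D H (11); add H.
Step 5: cheapest edge leaving the tree is A H (6); add A.
Step 6: cheapest edge leaving the tree is H I (6); add I.
Step 7: cheapest edge leaving the tree is B C (13); add B.
Step 8: cheapest edge leaving the tree is A E (18); add E.
MST edges: C G, D G, D F, D H, A H, H I, B C, A E; total weight 10+3+9+11+6+6+13+18 = 76.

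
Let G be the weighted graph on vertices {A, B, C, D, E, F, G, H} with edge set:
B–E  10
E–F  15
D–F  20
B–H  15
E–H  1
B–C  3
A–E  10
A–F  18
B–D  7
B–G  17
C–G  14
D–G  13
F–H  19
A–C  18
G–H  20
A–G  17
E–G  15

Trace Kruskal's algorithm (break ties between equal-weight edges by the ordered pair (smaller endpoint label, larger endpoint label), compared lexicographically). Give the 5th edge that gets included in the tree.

Kruskal: consider edges lightest-first.
E–H (1): add — endpoints in different components.
B–C (3): add — endpoints in different components.
B–D (7): add — endpoints in different components.
A–E (10): add — endpoints in different components.
B–E (10): add — endpoints in different components.
D–G (13): add — endpoints in different components.
C–G (14): skip — C and G already connected.
B–H (15): skip — B and H already connected.
E–F (15): add — endpoints in different components.
The 5th edge added is B–E.

B-E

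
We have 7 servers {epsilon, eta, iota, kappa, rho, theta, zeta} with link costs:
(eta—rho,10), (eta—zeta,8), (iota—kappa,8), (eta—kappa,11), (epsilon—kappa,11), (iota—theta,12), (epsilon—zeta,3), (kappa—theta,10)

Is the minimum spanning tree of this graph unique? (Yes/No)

No

Kruskal: consider edges lightest-first.
epsilon—zeta (3): add. Components now {epsilon,zeta} {theta} {eta} {iota} {kappa} {rho}
eta—zeta (8): add. Components now {epsilon,eta,zeta} {theta} {iota} {kappa} {rho}
iota—kappa (8): add. Components now {epsilon,eta,zeta} {theta} {iota,kappa} {rho}
eta—rho (10): add. Components now {epsilon,eta,rho,zeta} {theta} {iota,kappa}
kappa—theta (10): add. Components now {epsilon,eta,rho,zeta} {iota,kappa,theta}
epsilon—kappa (11): add. Components now {epsilon,eta,iota,kappa,rho,theta,zeta}
Non-tree edge eta—kappa has weight 11, equal to the heaviest edge on its tree cycle — swapping gives another MST of the same weight. Not unique.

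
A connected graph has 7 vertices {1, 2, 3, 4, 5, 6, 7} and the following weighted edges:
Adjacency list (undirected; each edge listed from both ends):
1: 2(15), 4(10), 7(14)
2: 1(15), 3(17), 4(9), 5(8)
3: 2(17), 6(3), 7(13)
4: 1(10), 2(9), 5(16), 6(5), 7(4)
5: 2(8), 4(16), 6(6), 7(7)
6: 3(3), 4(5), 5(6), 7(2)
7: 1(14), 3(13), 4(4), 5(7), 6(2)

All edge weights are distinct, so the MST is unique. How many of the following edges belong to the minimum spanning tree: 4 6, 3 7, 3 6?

Kruskal's algorithm — process edges by increasing weight (ties by edge label):
6 7 (2): add — endpoints in different components.
3 6 (3): add — endpoints in different components.
4 7 (4): add — endpoints in different components.
4 6 (5): skip — 4 and 6 already connected.
5 6 (6): add — endpoints in different components.
5 7 (7): skip — 5 and 7 already connected.
2 5 (8): add — endpoints in different components.
2 4 (9): skip — 2 and 4 already connected.
1 4 (10): add — endpoints in different components.
MST edge set: {6 7, 3 6, 4 7, 5 6, 2 5, 1 4}.
Of the listed edges, {3 6} are in the MST → 1.

1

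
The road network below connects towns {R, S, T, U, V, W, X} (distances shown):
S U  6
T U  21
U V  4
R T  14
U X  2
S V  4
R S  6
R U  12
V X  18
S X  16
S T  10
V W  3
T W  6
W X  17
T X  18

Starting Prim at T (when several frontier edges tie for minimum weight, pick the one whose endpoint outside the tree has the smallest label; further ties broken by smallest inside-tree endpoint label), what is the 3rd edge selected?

S-V

Prim, starting at T.
Step 1: cheapest edge leaving the tree is T W (6); add W.
Step 2: cheapest edge leaving the tree is V W (3); add V.
Step 3: cheapest edge leaving the tree is S V (4); add S.
Step 4: cheapest edge leaving the tree is U V (4); add U.
Step 5: cheapest edge leaving the tree is U X (2); add X.
Step 6: cheapest edge leaving the tree is R S (6); add R.
The 3rd edge added is S V.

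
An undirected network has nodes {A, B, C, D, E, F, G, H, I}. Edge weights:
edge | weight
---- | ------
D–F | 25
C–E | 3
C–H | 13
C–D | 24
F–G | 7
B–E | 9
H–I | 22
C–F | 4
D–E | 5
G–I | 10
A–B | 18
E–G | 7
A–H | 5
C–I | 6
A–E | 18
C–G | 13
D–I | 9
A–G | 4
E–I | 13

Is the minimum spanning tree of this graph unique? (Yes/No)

No

Kruskal: consider edges lightest-first.
C–E (3): add — endpoints in different components.
A–G (4): add — endpoints in different components.
C–F (4): add — endpoints in different components.
A–H (5): add — endpoints in different components.
D–E (5): add — endpoints in different components.
C–I (6): add — endpoints in different components.
E–G (7): add — endpoints in different components.
F–G (7): skip — F and G already connected.
B–E (9): add — endpoints in different components.
Non-tree edge F–G has weight 7, equal to the heaviest edge on its tree cycle — swapping gives another MST of the same weight. Not unique.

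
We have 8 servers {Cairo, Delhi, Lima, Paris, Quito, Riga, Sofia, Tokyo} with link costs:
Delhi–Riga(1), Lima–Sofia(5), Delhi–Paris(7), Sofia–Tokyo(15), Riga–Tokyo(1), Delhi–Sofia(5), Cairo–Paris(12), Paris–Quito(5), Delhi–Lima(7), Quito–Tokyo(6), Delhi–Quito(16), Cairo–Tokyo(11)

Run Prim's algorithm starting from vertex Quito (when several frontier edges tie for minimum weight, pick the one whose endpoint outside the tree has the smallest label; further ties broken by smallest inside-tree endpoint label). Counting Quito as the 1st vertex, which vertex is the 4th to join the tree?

Prim's algorithm from Quito:
Step 1: cheapest edge leaving the tree is Paris–Quito (5); add Paris.
Step 2: cheapest edge leaving the tree is Quito–Tokyo (6); add Tokyo.
Step 3: cheapest edge leaving the tree is Riga–Tokyo (1); add Riga.
Step 4: cheapest edge leaving the tree is Delhi–Riga (1); add Delhi.
Step 5: cheapest edge leaving the tree is Delhi–Sofia (5); add Sofia.
Step 6: cheapest edge leaving the tree is Lima–Sofia (5); add Lima.
Step 7: cheapest edge leaving the tree is Cairo–Tokyo (11); add Cairo.
Vertex order: Quito, Paris, Tokyo, Riga, Delhi, Sofia, Lima, Cairo. The 4th vertex is Riga.

Riga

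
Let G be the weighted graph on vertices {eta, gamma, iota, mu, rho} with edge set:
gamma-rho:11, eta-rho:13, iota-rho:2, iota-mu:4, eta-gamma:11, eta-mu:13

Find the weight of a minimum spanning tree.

28

Prim, starting at rho.
Step 1: frontier [iota-rho 2, gamma-rho 11, eta-rho 13] → take iota-rho (2); add iota.
Step 2: frontier [iota-mu 4, gamma-rho 11, eta-rho 13] → take iota-mu (4); add mu.
Step 3: frontier [eta-mu 13, gamma-rho 11, eta-rho 13] → take gamma-rho (11); add gamma.
Step 4: frontier [eta-gamma 11, eta-mu 13, eta-rho 13] → take eta-gamma (11); add eta.
MST edges: iota-rho, iota-mu, gamma-rho, eta-gamma; total weight 2+4+11+11 = 28.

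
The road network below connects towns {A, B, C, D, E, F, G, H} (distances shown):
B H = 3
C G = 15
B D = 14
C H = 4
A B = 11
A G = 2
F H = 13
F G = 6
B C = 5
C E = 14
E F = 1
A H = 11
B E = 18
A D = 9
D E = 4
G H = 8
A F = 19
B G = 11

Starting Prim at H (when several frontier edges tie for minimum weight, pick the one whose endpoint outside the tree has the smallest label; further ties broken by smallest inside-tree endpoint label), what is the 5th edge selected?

F-G

Grow the tree from H using Prim:
Step 1: cheapest edge leaving the tree is B H (3); add B.
Step 2: cheapest edge leaving the tree is C H (4); add C.
Step 3: cheapest edge leaving the tree is G H (8); add G.
Step 4: cheapest edge leaving the tree is A G (2); add A.
Step 5: cheapest edge leaving the tree is F G (6); add F.
Step 6: cheapest edge leaving the tree is E F (1); add E.
Step 7: cheapest edge leaving the tree is D E (4); add D.
The 5th edge added is F G.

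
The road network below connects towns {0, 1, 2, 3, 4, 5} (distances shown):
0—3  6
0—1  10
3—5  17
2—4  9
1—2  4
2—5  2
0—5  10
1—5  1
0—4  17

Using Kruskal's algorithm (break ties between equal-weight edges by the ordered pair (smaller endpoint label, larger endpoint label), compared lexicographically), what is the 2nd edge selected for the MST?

2-5

Kruskal's algorithm — process edges by increasing weight (ties by edge label):
1—5 (1): add. Components now {0} {1,5} {2} {3} {4}
2—5 (2): add. Components now {0} {1,2,5} {3} {4}
1—2 (4): skip — 1 and 2 already connected.
0—3 (6): add. Components now {0,3} {1,2,5} {4}
2—4 (9): add. Components now {0,3} {1,2,4,5}
0—1 (10): add. Components now {0,1,2,3,4,5}
The 2nd edge added is 2—5.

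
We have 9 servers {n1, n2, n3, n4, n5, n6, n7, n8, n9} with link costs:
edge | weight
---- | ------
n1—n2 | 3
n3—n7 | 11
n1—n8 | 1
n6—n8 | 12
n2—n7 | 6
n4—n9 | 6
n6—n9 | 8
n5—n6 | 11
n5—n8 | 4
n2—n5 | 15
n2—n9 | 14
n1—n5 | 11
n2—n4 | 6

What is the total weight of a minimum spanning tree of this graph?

45

Kruskal: consider edges lightest-first.
n1—n8 (1): add — endpoints in different components.
n1—n2 (3): add — endpoints in different components.
n5—n8 (4): add — endpoints in different components.
n2—n4 (6): add — endpoints in different components.
n2—n7 (6): add — endpoints in different components.
n4—n9 (6): add — endpoints in different components.
n6—n9 (8): add — endpoints in different components.
n1—n5 (11): skip — n1 and n5 already connected.
n3—n7 (11): add — endpoints in different components.
MST edges: n1—n8, n1—n2, n5—n8, n2—n4, n2—n7, n4—n9, n6—n9, n3—n7; total weight 1+3+4+6+6+6+8+11 = 45.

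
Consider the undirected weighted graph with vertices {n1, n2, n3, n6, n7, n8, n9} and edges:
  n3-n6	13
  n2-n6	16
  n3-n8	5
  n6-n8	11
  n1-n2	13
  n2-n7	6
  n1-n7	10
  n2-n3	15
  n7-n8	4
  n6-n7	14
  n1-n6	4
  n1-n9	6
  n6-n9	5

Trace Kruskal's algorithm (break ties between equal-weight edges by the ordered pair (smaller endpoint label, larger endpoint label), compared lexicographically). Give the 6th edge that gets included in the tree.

Kruskal: consider edges lightest-first.
n1-n6 (4): add — endpoints in different components.
n7-n8 (4): add — endpoints in different components.
n3-n8 (5): add — endpoints in different components.
n6-n9 (5): add — endpoints in different components.
n1-n9 (6): skip — n1 and n9 already connected.
n2-n7 (6): add — endpoints in different components.
n1-n7 (10): add — endpoints in different components.
The 6th edge added is n1-n7.

n1-n7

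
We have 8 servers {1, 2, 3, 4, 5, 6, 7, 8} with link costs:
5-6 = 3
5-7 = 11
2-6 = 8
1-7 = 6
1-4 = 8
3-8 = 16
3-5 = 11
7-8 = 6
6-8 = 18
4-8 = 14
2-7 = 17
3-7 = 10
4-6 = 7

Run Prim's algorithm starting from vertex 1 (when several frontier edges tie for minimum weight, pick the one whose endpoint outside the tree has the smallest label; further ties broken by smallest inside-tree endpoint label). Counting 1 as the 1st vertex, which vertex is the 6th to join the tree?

5

Grow the tree from 1 using Prim:
Step 1: cheapest edge leaving the tree is 1-7 (6); add 7.
Step 2: cheapest edge leaving the tree is 7-8 (6); add 8.
Step 3: cheapest edge leaving the tree is 1-4 (8); add 4.
Step 4: cheapest edge leaving the tree is 4-6 (7); add 6.
Step 5: cheapest edge leaving the tree is 5-6 (3); add 5.
Step 6: cheapest edge leaving the tree is 2-6 (8); add 2.
Step 7: cheapest edge leaving the tree is 3-7 (10); add 3.
Vertex order: 1, 7, 8, 4, 6, 5, 2, 3. The 6th vertex is 5.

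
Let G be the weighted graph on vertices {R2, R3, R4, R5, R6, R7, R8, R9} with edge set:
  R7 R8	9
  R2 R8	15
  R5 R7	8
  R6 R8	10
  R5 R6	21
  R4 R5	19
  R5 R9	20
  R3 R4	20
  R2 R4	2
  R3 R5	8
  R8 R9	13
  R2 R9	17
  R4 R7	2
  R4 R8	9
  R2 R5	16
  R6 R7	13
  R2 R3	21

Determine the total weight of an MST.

52

Kruskal's algorithm — process edges by increasing weight (ties by edge label):
R2 R4 (2): add — endpoints in different components.
R4 R7 (2): add — endpoints in different components.
R3 R5 (8): add — endpoints in different components.
R5 R7 (8): add — endpoints in different components.
R4 R8 (9): add — endpoints in different components.
R7 R8 (9): skip — R8 and R7 already connected.
R6 R8 (10): add — endpoints in different components.
R6 R7 (13): skip — R6 and R7 already connected.
R8 R9 (13): add — endpoints in different components.
MST edges: R2 R4, R4 R7, R3 R5, R5 R7, R4 R8, R6 R8, R8 R9; total weight 2+2+8+8+9+10+13 = 52.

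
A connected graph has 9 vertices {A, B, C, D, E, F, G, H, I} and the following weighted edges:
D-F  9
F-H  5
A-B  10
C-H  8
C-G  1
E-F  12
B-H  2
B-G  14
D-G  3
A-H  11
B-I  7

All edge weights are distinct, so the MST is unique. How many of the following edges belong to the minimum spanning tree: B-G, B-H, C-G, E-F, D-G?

Kruskal: consider edges lightest-first.
C-G (1): add — endpoints in different components.
B-H (2): add — endpoints in different components.
D-G (3): add — endpoints in different components.
F-H (5): add — endpoints in different components.
B-I (7): add — endpoints in different components.
C-H (8): add — endpoints in different components.
D-F (9): skip — D and F already connected.
A-B (10): add — endpoints in different components.
A-H (11): skip — A and H already connected.
E-F (12): add — endpoints in different components.
MST edge set: {C-G, B-H, D-G, F-H, B-I, C-H, A-B, E-F}.
Of the listed edges, {B-H, C-G, E-F, D-G} are in the MST → 4.

4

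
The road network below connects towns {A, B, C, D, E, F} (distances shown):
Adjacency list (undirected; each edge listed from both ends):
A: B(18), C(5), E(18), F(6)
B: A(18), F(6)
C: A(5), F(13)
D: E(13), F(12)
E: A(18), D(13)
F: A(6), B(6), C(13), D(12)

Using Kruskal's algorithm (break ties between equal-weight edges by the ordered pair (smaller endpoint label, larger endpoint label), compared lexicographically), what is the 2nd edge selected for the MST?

A-F

Kruskal: consider edges lightest-first.
A—C (5): add. Components now {A,C} {B} {D} {E} {F}
A—F (6): add. Components now {A,C,F} {B} {D} {E}
B—F (6): add. Components now {A,B,C,F} {D} {E}
D—F (12): add. Components now {A,B,C,D,F} {E}
C—F (13): skip — C and F already connected.
D—E (13): add. Components now {A,B,C,D,E,F}
The 2nd edge added is A—F.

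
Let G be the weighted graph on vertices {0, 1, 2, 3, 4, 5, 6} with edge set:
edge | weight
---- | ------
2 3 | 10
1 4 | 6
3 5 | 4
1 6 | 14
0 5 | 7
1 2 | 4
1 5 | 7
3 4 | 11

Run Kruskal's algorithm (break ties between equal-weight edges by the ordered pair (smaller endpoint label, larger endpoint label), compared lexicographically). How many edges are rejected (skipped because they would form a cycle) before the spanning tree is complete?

2

Kruskal's algorithm — process edges by increasing weight (ties by edge label):
1 2 (4): add. Components now {0} {1,2} {3} {4} {5} {6}
3 5 (4): add. Components now {0} {1,2} {3,5} {4} {6}
1 4 (6): add. Components now {0} {1,2,4} {3,5} {6}
0 5 (7): add. Components now {0,3,5} {1,2,4} {6}
1 5 (7): add. Components now {0,1,2,3,4,5} {6}
2 3 (10): skip — 2 and 3 already connected.
3 4 (11): skip — 3 and 4 already connected.
1 6 (14): add. Components now {0,1,2,3,4,5,6}
Edges rejected before the tree was complete: 2.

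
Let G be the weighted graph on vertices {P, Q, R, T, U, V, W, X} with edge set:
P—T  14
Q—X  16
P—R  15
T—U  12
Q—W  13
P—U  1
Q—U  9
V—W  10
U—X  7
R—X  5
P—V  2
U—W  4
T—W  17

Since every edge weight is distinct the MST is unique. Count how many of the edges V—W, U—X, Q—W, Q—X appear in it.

Kruskal: consider edges lightest-first.
P—U (1): add — endpoints in different components.
P—V (2): add — endpoints in different components.
U—W (4): add — endpoints in different components.
R—X (5): add — endpoints in different components.
U—X (7): add — endpoints in different components.
Q—U (9): add — endpoints in different components.
V—W (10): skip — V and W already connected.
T—U (12): add — endpoints in different components.
MST edge set: {P—U, P—V, U—W, R—X, U—X, Q—U, T—U}.
Of the listed edges, {U—X} are in the MST → 1.

1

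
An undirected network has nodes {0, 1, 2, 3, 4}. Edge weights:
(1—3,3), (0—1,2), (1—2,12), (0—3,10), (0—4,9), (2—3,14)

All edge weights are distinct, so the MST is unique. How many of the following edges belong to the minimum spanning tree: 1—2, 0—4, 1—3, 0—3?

3

Sort edges by weight, then run Kruskal:
0—1 (2): add. Components now {0,1} {2} {3} {4}
1—3 (3): add. Components now {0,1,3} {2} {4}
0—4 (9): add. Components now {0,1,3,4} {2}
0—3 (10): skip — 0 and 3 already connected.
1—2 (12): add. Components now {0,1,2,3,4}
MST edge set: {0—1, 1—3, 0—4, 1—2}.
Of the listed edges, {1—2, 0—4, 1—3} are in the MST → 3.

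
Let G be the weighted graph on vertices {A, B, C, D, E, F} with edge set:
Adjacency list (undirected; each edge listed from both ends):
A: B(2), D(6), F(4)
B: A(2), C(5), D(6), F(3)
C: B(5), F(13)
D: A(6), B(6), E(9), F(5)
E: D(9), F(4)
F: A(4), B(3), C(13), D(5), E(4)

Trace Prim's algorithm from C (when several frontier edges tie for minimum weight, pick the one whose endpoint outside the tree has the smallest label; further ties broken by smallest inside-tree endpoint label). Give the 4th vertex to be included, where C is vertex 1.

F

Prim's algorithm from C:
Step 1: frontier [B C 5, C F 13] → take B C (5); add B.
Step 2: frontier [A B 2, B F 3, B D 6, C F 13] → take A B (2); add A.
Step 3: frontier [A F 4, A D 6, B F 3, B D 6, C F 13] → take B F (3); add F.
Step 4: frontier [A D 6, B D 6, E F 4, D F 5] → take E F (4); add E.
Step 5: frontier [A D 6, B D 6, D E 9, D F 5] → take D F (5); add D.
Vertex order: C, B, A, F, E, D. The 4th vertex is F.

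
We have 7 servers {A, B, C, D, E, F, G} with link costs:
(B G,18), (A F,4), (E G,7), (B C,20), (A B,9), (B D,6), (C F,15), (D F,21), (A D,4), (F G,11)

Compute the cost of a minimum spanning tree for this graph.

47

Kruskal: consider edges lightest-first.
A D (4): add — endpoints in different components.
A F (4): add — endpoints in different components.
B D (6): add — endpoints in different components.
E G (7): add — endpoints in different components.
A B (9): skip — A and B already connected.
F G (11): add — endpoints in different components.
C F (15): add — endpoints in different components.
MST edges: A D, A F, B D, E G, F G, C F; total weight 4+4+6+7+11+15 = 47.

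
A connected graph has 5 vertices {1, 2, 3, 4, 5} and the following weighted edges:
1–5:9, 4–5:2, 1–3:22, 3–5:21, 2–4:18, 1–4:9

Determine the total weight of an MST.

50

Kruskal: consider edges lightest-first.
4–5 (2): add — endpoints in different components.
1–4 (9): add — endpoints in different components.
1–5 (9): skip — 1 and 5 already connected.
2–4 (18): add — endpoints in different components.
3–5 (21): add — endpoints in different components.
MST edges: 4–5, 1–4, 2–4, 3–5; total weight 2+9+18+21 = 50.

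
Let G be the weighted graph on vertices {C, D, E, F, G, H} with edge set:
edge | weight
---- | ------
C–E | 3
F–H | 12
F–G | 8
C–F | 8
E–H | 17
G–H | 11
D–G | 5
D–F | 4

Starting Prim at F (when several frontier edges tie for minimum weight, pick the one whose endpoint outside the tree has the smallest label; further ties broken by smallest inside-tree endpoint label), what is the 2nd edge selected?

D-G

Prim, starting at F.
Step 1: frontier [D–F 4, C–F 8, F–G 8, F–H 12] → take D–F (4); add D.
Step 2: frontier [D–G 5, C–F 8, F–G 8, F–H 12] → take D–G (5); add G.
Step 3: frontier [C–F 8, F–H 12, G–H 11] → take C–F (8); add C.
Step 4: frontier [C–E 3, F–H 12, G–H 11] → take C–E (3); add E.
Step 5: frontier [E–H 17, F–H 12, G–H 11] → take G–H (11); add H.
The 2nd edge added is D–G.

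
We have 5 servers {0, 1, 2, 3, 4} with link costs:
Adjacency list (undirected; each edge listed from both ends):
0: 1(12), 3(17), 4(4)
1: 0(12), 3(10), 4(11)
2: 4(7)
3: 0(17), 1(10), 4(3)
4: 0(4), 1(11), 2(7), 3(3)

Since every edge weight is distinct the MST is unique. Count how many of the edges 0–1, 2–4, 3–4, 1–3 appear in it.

Kruskal: consider edges lightest-first.
3–4 (3): add. Components now {0} {1} {2} {3,4}
0–4 (4): add. Components now {0,3,4} {1} {2}
2–4 (7): add. Components now {0,2,3,4} {1}
1–3 (10): add. Components now {0,1,2,3,4}
MST edge set: {3–4, 0–4, 2–4, 1–3}.
Of the listed edges, {2–4, 3–4, 1–3} are in the MST → 3.

3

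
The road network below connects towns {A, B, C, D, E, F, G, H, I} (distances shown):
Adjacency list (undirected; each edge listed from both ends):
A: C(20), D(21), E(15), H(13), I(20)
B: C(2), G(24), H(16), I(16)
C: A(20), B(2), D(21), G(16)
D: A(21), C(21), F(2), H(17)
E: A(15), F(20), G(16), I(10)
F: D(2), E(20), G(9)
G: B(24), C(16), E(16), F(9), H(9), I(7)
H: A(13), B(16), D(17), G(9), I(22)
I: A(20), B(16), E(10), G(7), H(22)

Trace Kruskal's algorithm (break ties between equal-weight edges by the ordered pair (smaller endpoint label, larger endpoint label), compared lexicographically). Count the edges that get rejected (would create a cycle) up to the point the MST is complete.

Kruskal: consider edges lightest-first.
B C (2): add — endpoints in different components.
D F (2): add — endpoints in different components.
G I (7): add — endpoints in different components.
F G (9): add — endpoints in different components.
G H (9): add — endpoints in different components.
E I (10): add — endpoints in different components.
A H (13): add — endpoints in different components.
A E (15): skip — A and E already connected.
B H (16): add — endpoints in different components.
Edges rejected before the tree was complete: 1.

1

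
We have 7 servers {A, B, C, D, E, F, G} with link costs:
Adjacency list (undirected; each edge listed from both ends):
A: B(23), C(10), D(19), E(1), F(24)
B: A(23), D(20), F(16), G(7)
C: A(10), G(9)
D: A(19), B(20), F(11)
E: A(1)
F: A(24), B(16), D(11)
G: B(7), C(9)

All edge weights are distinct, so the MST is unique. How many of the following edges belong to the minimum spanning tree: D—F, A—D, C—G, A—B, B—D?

2

Kruskal: consider edges lightest-first.
A—E (1): add — endpoints in different components.
B—G (7): add — endpoints in different components.
C—G (9): add — endpoints in different components.
A—C (10): add — endpoints in different components.
D—F (11): add — endpoints in different components.
B—F (16): add — endpoints in different components.
MST edge set: {A—E, B—G, C—G, A—C, D—F, B—F}.
Of the listed edges, {D—F, C—G} are in the MST → 2.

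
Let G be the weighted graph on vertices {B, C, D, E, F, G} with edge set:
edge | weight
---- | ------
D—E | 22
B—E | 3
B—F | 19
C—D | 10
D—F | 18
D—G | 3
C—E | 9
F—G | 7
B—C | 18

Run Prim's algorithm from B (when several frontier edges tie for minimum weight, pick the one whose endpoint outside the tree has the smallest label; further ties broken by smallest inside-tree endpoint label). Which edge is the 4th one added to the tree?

D-G

Grow the tree from B using Prim:
Step 1: frontier [B—E 3, B—C 18, B—F 19] → take B—E (3); add E.
Step 2: frontier [B—C 18, B—F 19, C—E 9, D—E 22] → take C—E (9); add C.
Step 3: frontier [B—F 19, C—D 10, D—E 22] → take C—D (10); add D.
Step 4: frontier [B—F 19, D—G 3, D—F 18] → take D—G (3); add G.
Step 5: frontier [B—F 19, D—F 18, F—G 7] → take F—G (7); add F.
The 4th edge added is D—G.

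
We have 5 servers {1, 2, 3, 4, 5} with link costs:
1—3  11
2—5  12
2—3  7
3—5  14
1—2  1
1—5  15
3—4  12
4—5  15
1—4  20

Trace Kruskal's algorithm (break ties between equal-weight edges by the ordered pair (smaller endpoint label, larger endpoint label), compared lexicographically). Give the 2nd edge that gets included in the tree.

2-3

Kruskal: consider edges lightest-first.
1—2 (1): add — endpoints in different components.
2—3 (7): add — endpoints in different components.
1—3 (11): skip — 1 and 3 already connected.
2—5 (12): add — endpoints in different components.
3—4 (12): add — endpoints in different components.
The 2nd edge added is 2—3.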